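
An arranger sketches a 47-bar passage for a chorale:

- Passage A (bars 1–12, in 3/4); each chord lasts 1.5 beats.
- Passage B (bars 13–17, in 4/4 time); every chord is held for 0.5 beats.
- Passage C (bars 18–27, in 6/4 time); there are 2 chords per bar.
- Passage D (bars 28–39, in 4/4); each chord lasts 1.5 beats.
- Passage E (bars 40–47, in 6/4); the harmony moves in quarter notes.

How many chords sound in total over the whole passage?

A: 12·3 = 36 beats, 36/1.5 = 24 chords.
B: 5·4 = 20 beats, 20/0.5 = 40 chords.
C: 10·6 = 60 beats, 60/3 = 20 chords.
D: 12·4 = 48 beats, 48/1.5 = 32 chords.
E: 8·6 = 48 beats, 48/1 = 48 chords.
Total: 24 + 40 + 20 + 32 + 48 = 164.

164 chords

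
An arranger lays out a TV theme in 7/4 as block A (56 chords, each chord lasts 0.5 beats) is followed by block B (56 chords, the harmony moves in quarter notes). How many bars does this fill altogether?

12 bars

A: 56 × 0.5 = 28 beats = 4 bars.
B: 56 × 1 = 56 beats = 8 bars.
Total: 4 + 8 = 12 bars.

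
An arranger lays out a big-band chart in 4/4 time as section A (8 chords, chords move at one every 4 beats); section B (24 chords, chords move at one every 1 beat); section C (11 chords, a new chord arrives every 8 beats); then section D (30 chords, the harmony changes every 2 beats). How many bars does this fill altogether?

A: 8 × 4 = 32 beats = 8 bars.
B: 24 × 1 = 24 beats = 6 bars.
C: 11 × 8 = 88 beats = 22 bars.
D: 30 × 2 = 60 beats = 15 bars.
Total: 8 + 6 + 22 + 15 = 51 bars.

51 bars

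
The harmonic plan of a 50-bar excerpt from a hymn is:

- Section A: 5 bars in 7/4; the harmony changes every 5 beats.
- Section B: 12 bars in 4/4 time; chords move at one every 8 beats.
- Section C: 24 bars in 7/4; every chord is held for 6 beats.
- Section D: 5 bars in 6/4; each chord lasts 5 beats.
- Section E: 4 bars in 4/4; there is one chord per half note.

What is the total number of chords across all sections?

A: 5 bars × 7 beats = 35 beats; 5 beats/chord → 7 chords.
B: 12 bars × 4 beats = 48 beats; 8 beats/chord → 6 chords.
C: 24 bars × 7 beats = 168 beats; 6 beats/chord → 28 chords.
D: 5 bars × 6 beats = 30 beats; 5 beats/chord → 6 chords.
E: 4 bars × 4 beats = 16 beats; 2 beats/chord → 8 chords.
Total: 7 + 6 + 28 + 6 + 8 = 55.

55 chords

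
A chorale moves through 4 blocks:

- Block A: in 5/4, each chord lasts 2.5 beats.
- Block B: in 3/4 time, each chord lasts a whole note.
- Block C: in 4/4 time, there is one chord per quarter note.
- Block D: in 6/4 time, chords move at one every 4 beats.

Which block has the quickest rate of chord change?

A: 5/2.5 = 2 chords/bar.
B: 3/4 = 0.75 chords/bar.
C: 4/1 = 4 chords/bar.
D: 6/4 = 1.5 chords/bar.
Fastest is C at 4 chords/bar.

Block C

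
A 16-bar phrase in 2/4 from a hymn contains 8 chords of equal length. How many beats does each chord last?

16 bars × 2 beats/bar = 32 beats total.
32 beats ÷ 8 chords = 4 beats per chord.
(That is a whole note.)

4 beats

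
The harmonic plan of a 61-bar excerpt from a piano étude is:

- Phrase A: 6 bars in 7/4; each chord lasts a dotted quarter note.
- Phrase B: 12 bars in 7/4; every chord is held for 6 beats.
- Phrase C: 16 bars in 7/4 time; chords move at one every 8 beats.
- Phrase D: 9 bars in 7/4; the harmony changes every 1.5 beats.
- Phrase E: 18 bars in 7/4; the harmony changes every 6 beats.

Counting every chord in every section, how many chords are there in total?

119 chords

A: 6·7 = 42 beats, 42/1.5 = 28 chords.
B: 12·7 = 84 beats, 84/6 = 14 chords.
C: 16·7 = 112 beats, 112/8 = 14 chords.
D: 9·7 = 63 beats, 63/1.5 = 42 chords.
E: 18·7 = 126 beats, 126/6 = 21 chords.
Total: 28 + 14 + 14 + 42 + 21 = 119.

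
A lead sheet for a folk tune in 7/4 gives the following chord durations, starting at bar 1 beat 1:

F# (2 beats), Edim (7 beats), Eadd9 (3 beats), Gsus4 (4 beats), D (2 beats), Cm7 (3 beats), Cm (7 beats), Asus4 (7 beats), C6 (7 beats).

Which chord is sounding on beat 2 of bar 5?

Asus4

Beat 2 of bar 5 is beat (5−1)×7 + 2 = 30 overall.
Running totals: F# ends at 2, Edim ends at 9, Eadd9 ends at 12, Gsus4 ends at 16, D ends at 18, Cm7 ends at 21, Cm ends at 28, Asus4 ends at 35.
Beat 30 falls within Asus4.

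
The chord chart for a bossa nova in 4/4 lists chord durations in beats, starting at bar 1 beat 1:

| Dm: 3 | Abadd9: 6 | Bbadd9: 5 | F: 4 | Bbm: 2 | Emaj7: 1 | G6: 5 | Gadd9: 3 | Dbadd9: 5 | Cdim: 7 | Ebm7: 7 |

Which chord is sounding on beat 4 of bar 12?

Beat 4 of bar 12 is beat (12−1)×4 + 4 = 48 overall.
Running totals: Dm ends at 3, Abadd9 ends at 9, Bbadd9 ends at 14, F ends at 18, Bbm ends at 20, Emaj7 ends at 21, G6 ends at 26, Gadd9 ends at 29, Dbadd9 ends at 34, Cdim ends at 41, Ebm7 ends at 48.
Beat 48 falls within Ebm7.

Ebm7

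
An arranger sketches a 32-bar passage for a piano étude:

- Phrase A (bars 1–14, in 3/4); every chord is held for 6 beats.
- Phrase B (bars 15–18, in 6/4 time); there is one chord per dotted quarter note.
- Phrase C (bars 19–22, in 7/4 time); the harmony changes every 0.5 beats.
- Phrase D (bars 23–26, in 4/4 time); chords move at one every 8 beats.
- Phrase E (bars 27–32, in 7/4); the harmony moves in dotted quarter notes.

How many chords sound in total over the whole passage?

109 chords

A: 14·3 = 42 beats, 42/6 = 7 chords.
B: 4·6 = 24 beats, 24/1.5 = 16 chords.
C: 4·7 = 28 beats, 28/0.5 = 56 chords.
D: 4·4 = 16 beats, 16/8 = 2 chords.
E: 6·7 = 42 beats, 42/1.5 = 28 chords.
Total: 7 + 16 + 56 + 2 + 28 = 109.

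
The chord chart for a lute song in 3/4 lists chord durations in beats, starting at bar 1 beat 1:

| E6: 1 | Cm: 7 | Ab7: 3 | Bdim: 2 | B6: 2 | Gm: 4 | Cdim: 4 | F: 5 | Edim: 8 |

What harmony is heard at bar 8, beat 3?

Beat 3 of bar 8 is beat (8−1)×3 + 3 = 24 overall.
Running totals: E6 ends at 1, Cm ends at 8, Ab7 ends at 11, Bdim ends at 13, B6 ends at 15, Gm ends at 19, Cdim ends at 23, F ends at 28.
Beat 24 falls within F.

F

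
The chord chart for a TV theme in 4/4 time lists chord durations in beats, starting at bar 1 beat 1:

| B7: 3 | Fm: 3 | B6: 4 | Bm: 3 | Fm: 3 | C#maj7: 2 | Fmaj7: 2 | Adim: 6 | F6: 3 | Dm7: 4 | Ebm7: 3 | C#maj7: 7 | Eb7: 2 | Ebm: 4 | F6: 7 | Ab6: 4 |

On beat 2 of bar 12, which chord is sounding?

Beat 2 of bar 12 is beat (12−1)×4 + 2 = 46 overall.
Running totals: B7 ends at 3, Fm ends at 6, B6 ends at 10, Bm ends at 13, Fm ends at 16, C#maj7 ends at 18, Fmaj7 ends at 20, Adim ends at 26, F6 ends at 29, Dm7 ends at 33, Ebm7 ends at 36, C#maj7 ends at 43, Eb7 ends at 45, Ebm ends at 49.
Beat 46 falls within Ebm.

Ebm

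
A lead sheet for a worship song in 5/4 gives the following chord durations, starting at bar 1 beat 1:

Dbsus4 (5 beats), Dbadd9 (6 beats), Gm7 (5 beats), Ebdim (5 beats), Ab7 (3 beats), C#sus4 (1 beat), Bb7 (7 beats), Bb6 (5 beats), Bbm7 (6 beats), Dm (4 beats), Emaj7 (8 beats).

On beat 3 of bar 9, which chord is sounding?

Beat 3 of bar 9 is beat (9−1)×5 + 3 = 43 overall.
Running totals: Dbsus4 ends at 5, Dbadd9 ends at 11, Gm7 ends at 16, Ebdim ends at 21, Ab7 ends at 24, C#sus4 ends at 25, Bb7 ends at 32, Bb6 ends at 37, Bbm7 ends at 43.
Beat 43 falls within Bbm7.

Bbm7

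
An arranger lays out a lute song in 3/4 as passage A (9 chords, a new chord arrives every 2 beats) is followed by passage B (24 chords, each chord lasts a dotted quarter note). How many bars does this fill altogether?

18 bars

A: 9 × 2 = 18 beats = 6 bars.
B: 24 × 1.5 = 36 beats = 12 bars.
Total: 6 + 12 = 18 bars.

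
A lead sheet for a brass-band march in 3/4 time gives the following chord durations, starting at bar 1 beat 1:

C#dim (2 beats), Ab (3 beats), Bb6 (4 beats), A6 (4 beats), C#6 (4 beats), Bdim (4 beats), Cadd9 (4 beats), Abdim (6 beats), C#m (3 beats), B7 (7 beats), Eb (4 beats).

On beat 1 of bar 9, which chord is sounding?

Beat 1 of bar 9 is beat (9−1)×3 + 1 = 25 overall.
Running totals: C#dim ends at 2, Ab ends at 5, Bb6 ends at 9, A6 ends at 13, C#6 ends at 17, Bdim ends at 21, Cadd9 ends at 25.
Beat 25 falls within Cadd9.

Cadd9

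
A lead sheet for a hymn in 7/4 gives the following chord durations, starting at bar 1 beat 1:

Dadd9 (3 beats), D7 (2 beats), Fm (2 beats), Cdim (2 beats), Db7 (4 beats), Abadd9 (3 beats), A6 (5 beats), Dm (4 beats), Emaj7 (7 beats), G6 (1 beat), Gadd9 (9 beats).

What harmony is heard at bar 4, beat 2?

Beat 2 of bar 4 is beat (4−1)×7 + 2 = 23 overall.
Running totals: Dadd9 ends at 3, D7 ends at 5, Fm ends at 7, Cdim ends at 9, Db7 ends at 13, Abadd9 ends at 16, A6 ends at 21, Dm ends at 25.
Beat 23 falls within Dm.

Dm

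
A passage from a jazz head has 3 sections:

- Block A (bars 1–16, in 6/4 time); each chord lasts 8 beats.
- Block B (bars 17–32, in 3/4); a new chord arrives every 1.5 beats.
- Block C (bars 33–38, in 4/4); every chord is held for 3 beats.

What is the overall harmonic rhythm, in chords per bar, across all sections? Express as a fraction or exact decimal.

A: 16 bars of 6 beats is 96 beats; at 8 beats each that's 12 chords.
B: 16 bars of 3 beats is 48 beats; at 1.5 beats each that's 32 chords.
C: 6 bars of 4 beats is 24 beats; at 3 beats each that's 8 chords.
Overall: 52 chords over 38 bars → 52/38 = 26/19 chords per bar.

26/19 chords per bar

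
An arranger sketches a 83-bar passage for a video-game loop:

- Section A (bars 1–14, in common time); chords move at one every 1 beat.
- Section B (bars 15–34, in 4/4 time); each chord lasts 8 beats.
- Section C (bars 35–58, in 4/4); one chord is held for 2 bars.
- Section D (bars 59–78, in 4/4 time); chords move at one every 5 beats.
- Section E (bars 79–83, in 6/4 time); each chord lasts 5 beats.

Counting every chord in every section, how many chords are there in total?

100 chords

A: 14·4 = 56 beats, 56/1 = 56 chords.
B: 20·4 = 80 beats, 80/8 = 10 chords.
C: 24·4 = 96 beats, 96/8 = 12 chords.
D: 20·4 = 80 beats, 80/5 = 16 chords.
E: 5·6 = 30 beats, 30/5 = 6 chords.
Total: 56 + 10 + 12 + 16 + 6 = 100.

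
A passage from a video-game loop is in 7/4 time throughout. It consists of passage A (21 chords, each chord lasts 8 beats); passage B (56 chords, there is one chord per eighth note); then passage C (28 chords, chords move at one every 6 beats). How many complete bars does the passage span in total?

52 bars

A: 21 × 8 = 168 beats = 24 bars.
B: 56 × 0.5 = 28 beats = 4 bars.
C: 28 × 6 = 168 beats = 24 bars.
Total: 24 + 4 + 24 = 52 bars.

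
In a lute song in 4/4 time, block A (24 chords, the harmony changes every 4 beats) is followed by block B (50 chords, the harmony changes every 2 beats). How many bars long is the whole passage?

49 bars

A: 24 × 4 = 96 beats = 24 bars.
B: 50 × 2 = 100 beats = 25 bars.
Total: 24 + 25 = 49 bars.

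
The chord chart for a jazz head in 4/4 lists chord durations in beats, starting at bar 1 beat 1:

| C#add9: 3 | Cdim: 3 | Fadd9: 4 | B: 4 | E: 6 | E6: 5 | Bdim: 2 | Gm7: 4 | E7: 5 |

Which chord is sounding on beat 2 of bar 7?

Beat 2 of bar 7 is beat (7−1)×4 + 2 = 26 overall.
Running totals: C#add9 ends at 3, Cdim ends at 6, Fadd9 ends at 10, B ends at 14, E ends at 20, E6 ends at 25, Bdim ends at 27.
Beat 26 falls within Bdim.

Bdim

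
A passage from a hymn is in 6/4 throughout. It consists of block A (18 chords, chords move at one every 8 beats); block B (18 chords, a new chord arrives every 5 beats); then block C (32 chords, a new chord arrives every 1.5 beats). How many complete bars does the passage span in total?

47 bars

A: 18 × 8 = 144 beats = 24 bars.
B: 18 × 5 = 90 beats = 15 bars.
C: 32 × 1.5 = 48 beats = 8 bars.
Total: 24 + 15 + 8 = 47 bars.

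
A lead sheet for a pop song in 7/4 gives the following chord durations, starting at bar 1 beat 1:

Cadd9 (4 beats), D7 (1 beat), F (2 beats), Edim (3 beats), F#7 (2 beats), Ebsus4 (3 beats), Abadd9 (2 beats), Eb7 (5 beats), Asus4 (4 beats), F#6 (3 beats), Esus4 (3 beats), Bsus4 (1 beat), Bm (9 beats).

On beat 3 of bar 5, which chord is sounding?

Esus4

Beat 3 of bar 5 is beat (5−1)×7 + 3 = 31 overall.
Running totals: Cadd9 ends at 4, D7 ends at 5, F ends at 7, Edim ends at 10, F#7 ends at 12, Ebsus4 ends at 15, Abadd9 ends at 17, Eb7 ends at 22, Asus4 ends at 26, F#6 ends at 29, Esus4 ends at 32.
Beat 31 falls within Esus4.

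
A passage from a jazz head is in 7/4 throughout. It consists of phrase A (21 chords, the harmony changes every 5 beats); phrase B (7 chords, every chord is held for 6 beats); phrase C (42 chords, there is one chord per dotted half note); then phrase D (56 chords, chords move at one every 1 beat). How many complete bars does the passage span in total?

47 bars

A: 21 × 5 = 105 beats = 15 bars.
B: 7 × 6 = 42 beats = 6 bars.
C: 42 × 3 = 126 beats = 18 bars.
D: 56 × 1 = 56 beats = 8 bars.
Total: 15 + 6 + 18 + 8 = 47 bars.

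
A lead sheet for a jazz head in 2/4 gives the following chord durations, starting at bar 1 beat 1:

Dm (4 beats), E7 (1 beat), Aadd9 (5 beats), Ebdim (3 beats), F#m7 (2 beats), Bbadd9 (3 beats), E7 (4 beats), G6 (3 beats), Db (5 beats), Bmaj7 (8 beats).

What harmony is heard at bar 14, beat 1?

Db

Beat 1 of bar 14 is beat (14−1)×2 + 1 = 27 overall.
Running totals: Dm ends at 4, E7 ends at 5, Aadd9 ends at 10, Ebdim ends at 13, F#m7 ends at 15, Bbadd9 ends at 18, E7 ends at 22, G6 ends at 25, Db ends at 30.
Beat 27 falls within Db.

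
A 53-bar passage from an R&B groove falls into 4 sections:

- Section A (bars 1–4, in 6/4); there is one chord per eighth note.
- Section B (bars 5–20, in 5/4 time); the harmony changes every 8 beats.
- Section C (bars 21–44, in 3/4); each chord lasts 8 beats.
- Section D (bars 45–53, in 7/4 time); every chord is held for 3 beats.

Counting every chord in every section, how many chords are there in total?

88 chords

A: 4 bars × 6 beats = 24 beats; 0.5 beats/chord → 48 chords.
B: 16 bars × 5 beats = 80 beats; 8 beats/chord → 10 chords.
C: 24 bars × 3 beats = 72 beats; 8 beats/chord → 9 chords.
D: 9 bars × 7 beats = 63 beats; 3 beats/chord → 21 chords.
Total: 48 + 10 + 9 + 21 = 88.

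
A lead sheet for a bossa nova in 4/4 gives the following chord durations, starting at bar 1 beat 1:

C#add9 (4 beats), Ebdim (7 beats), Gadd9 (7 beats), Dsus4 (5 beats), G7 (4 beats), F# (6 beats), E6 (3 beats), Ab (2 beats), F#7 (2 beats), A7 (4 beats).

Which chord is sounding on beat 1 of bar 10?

Beat 1 of bar 10 is beat (10−1)×4 + 1 = 37 overall.
Running totals: C#add9 ends at 4, Ebdim ends at 11, Gadd9 ends at 18, Dsus4 ends at 23, G7 ends at 27, F# ends at 33, E6 ends at 36, Ab ends at 38.
Beat 37 falls within Ab.

Ab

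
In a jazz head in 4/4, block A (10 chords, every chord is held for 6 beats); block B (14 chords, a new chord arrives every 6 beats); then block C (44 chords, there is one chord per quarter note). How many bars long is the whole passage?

A: 10 × 6 = 60 beats = 15 bars.
B: 14 × 6 = 84 beats = 21 bars.
C: 44 × 1 = 44 beats = 11 bars.
Total: 15 + 21 + 11 = 47 bars.

47 bars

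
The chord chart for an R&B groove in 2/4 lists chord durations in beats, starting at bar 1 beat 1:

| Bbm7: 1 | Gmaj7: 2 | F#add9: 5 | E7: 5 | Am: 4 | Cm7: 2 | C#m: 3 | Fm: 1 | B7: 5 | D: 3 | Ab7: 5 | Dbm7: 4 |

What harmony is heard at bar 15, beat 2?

D

Beat 2 of bar 15 is beat (15−1)×2 + 2 = 30 overall.
Running totals: Bbm7 ends at 1, Gmaj7 ends at 3, F#add9 ends at 8, E7 ends at 13, Am ends at 17, Cm7 ends at 19, C#m ends at 22, Fm ends at 23, B7 ends at 28, D ends at 31.
Beat 30 falls within D.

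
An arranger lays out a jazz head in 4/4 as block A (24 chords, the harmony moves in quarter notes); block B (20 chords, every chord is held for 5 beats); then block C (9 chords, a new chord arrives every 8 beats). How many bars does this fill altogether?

49 bars

A: 24 × 1 = 24 beats = 6 bars.
B: 20 × 5 = 100 beats = 25 bars.
C: 9 × 8 = 72 beats = 18 bars.
Total: 6 + 25 + 18 = 49 bars.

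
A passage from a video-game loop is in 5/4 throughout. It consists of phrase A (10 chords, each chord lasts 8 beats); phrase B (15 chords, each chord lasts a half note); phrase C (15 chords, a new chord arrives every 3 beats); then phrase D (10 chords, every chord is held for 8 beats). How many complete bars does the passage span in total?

A: 10 × 8 = 80 beats = 16 bars.
B: 15 × 2 = 30 beats = 6 bars.
C: 15 × 3 = 45 beats = 9 bars.
D: 10 × 8 = 80 beats = 16 bars.
Total: 16 + 6 + 9 + 16 = 47 bars.

47 bars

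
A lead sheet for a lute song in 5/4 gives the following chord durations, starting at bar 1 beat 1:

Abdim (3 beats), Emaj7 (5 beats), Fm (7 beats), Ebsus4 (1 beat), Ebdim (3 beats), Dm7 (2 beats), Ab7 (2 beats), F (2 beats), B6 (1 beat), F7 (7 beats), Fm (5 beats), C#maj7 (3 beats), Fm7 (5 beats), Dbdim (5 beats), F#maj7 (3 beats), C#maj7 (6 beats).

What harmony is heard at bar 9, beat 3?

Fm7

Beat 3 of bar 9 is beat (9−1)×5 + 3 = 43 overall.
Running totals: Abdim ends at 3, Emaj7 ends at 8, Fm ends at 15, Ebsus4 ends at 16, Ebdim ends at 19, Dm7 ends at 21, Ab7 ends at 23, F ends at 25, B6 ends at 26, F7 ends at 33, Fm ends at 38, C#maj7 ends at 41, Fm7 ends at 46.
Beat 43 falls within Fm7.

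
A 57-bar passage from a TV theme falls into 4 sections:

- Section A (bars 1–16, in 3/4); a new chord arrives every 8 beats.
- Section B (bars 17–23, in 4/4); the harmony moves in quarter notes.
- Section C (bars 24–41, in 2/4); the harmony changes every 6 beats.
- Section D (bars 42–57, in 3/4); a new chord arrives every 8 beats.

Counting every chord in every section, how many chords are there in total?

A has 48 beats and chords last 8 each, so 6 chords.
B has 28 beats and chords last 1 each, so 28 chords.
C has 36 beats and chords last 6 each, so 6 chords.
D has 48 beats and chords last 8 each, so 6 chords.
Total: 6 + 28 + 6 + 6 = 46.

46 chords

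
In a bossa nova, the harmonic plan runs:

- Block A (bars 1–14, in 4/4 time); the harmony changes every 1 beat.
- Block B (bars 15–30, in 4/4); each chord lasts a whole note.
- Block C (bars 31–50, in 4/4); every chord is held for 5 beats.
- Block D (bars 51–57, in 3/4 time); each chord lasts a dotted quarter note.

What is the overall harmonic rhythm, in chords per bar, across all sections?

34/19 chords per bar

A: 14 bars of 4 beats is 56 beats; at 1 beat each that's 56 chords.
B: 16 bars of 4 beats is 64 beats; at 4 beats each that's 16 chords.
C: 20 bars of 4 beats is 80 beats; at 5 beats each that's 16 chords.
D: 7 bars of 3 beats is 21 beats; at 1.5 beats each that's 14 chords.
Overall: 102 chords over 57 bars → 102/57 = 34/19 chords per bar.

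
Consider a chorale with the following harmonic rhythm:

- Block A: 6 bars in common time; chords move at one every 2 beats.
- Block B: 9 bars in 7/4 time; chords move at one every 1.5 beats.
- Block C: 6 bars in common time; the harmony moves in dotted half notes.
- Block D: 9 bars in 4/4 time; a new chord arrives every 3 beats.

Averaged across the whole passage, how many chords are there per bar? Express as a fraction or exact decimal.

37/15 chords per bar

A: 6 bars of 4 beats is 24 beats; at 2 beats each that's 12 chords.
B: 9 bars of 7 beats is 63 beats; at 1.5 beats each that's 42 chords.
C: 6 bars of 4 beats is 24 beats; at 3 beats each that's 8 chords.
D: 9 bars of 4 beats is 36 beats; at 3 beats each that's 12 chords.
Overall: 74 chords over 30 bars → 74/30 = 37/15 chords per bar.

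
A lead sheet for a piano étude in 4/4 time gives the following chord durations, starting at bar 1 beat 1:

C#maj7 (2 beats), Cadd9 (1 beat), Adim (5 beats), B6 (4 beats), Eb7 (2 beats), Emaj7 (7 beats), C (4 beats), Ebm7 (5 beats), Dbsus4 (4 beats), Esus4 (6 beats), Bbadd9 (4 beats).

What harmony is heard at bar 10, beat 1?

Beat 1 of bar 10 is beat (10−1)×4 + 1 = 37 overall.
Running totals: C#maj7 ends at 2, Cadd9 ends at 3, Adim ends at 8, B6 ends at 12, Eb7 ends at 14, Emaj7 ends at 21, C ends at 25, Ebm7 ends at 30, Dbsus4 ends at 34, Esus4 ends at 40.
Beat 37 falls within Esus4.

Esus4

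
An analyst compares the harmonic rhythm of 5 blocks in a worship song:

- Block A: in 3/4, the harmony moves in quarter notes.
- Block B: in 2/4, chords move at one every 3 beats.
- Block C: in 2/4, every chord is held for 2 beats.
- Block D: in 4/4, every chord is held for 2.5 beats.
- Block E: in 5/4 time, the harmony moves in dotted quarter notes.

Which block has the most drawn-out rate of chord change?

Block B

A: 3/1 = 3 chords/bar.
B: 2/3 = 2/3 chords/bar.
C: 2/2 = 1 chord/bar.
D: 4/2.5 = 1.6 chords/bar.
E: 5/1.5 = 10/3 chords/bar.
Slowest is B at 2/3 chords/bar.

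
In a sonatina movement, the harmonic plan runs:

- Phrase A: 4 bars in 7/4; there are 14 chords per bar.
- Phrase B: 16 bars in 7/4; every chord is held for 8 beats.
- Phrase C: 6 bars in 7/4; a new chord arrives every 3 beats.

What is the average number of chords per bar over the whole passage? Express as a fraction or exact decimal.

42/13 chords per bar

A: 4 bars of 7 beats is 28 beats; at 0.5 beats each that's 56 chords.
B: 16 bars of 7 beats is 112 beats; at 8 beats each that's 14 chords.
C: 6 bars of 7 beats is 42 beats; at 3 beats each that's 14 chords.
Overall: 84 chords over 26 bars → 84/26 = 42/13 chords per bar.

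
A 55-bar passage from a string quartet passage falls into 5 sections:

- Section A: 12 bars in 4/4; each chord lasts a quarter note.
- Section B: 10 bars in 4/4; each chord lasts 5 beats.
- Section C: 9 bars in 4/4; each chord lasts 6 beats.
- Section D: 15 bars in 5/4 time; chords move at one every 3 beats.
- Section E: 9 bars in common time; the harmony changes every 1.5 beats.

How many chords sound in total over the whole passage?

A: 12·4 = 48 beats, 48/1 = 48 chords.
B: 10·4 = 40 beats, 40/5 = 8 chords.
C: 9·4 = 36 beats, 36/6 = 6 chords.
D: 15·5 = 75 beats, 75/3 = 25 chords.
E: 9·4 = 36 beats, 36/1.5 = 24 chords.
Total: 48 + 8 + 6 + 25 + 24 = 111.

111 chords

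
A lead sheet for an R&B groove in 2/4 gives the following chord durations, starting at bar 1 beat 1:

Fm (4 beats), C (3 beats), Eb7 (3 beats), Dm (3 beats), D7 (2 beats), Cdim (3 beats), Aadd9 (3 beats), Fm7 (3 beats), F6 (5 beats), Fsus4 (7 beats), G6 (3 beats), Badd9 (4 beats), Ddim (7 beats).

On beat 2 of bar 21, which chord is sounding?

Badd9

Beat 2 of bar 21 is beat (21−1)×2 + 2 = 42 overall.
Running totals: Fm ends at 4, C ends at 7, Eb7 ends at 10, Dm ends at 13, D7 ends at 15, Cdim ends at 18, Aadd9 ends at 21, Fm7 ends at 24, F6 ends at 29, Fsus4 ends at 36, G6 ends at 39, Badd9 ends at 43.
Beat 42 falls within Badd9.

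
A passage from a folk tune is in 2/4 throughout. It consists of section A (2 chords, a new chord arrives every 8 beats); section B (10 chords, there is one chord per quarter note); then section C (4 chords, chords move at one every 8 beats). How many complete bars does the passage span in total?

A: 2 × 8 = 16 beats = 8 bars.
B: 10 × 1 = 10 beats = 5 bars.
C: 4 × 8 = 32 beats = 16 bars.
Total: 8 + 5 + 16 = 29 bars.

29 bars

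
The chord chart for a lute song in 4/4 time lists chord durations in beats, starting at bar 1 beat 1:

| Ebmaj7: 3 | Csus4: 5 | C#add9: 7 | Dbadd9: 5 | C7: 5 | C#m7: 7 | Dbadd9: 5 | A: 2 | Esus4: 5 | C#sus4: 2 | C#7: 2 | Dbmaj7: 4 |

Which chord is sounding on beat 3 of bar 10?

A

Beat 3 of bar 10 is beat (10−1)×4 + 3 = 39 overall.
Running totals: Ebmaj7 ends at 3, Csus4 ends at 8, C#add9 ends at 15, Dbadd9 ends at 20, C7 ends at 25, C#m7 ends at 32, Dbadd9 ends at 37, A ends at 39.
Beat 39 falls within A.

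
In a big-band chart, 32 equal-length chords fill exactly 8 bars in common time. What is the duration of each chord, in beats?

1 beat

8 bars × 4 beats/bar = 32 beats total.
32 beats ÷ 32 chords = 1 beats per chord.
(That is a quarter note.)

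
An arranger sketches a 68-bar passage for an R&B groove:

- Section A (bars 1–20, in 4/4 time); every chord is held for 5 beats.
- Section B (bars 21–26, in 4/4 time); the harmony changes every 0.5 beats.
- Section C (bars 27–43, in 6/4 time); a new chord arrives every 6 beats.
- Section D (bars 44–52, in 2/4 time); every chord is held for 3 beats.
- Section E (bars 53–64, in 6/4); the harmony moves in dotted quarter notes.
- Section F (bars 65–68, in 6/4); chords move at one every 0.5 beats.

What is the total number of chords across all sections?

183 chords

A: 20·4 = 80 beats, 80/5 = 16 chords.
B: 6·4 = 24 beats, 24/0.5 = 48 chords.
C: 17·6 = 102 beats, 102/6 = 17 chords.
D: 9·2 = 18 beats, 18/3 = 6 chords.
E: 12·6 = 72 beats, 72/1.5 = 48 chords.
F: 4·6 = 24 beats, 24/0.5 = 48 chords.
Total: 16 + 48 + 17 + 6 + 48 + 48 = 183.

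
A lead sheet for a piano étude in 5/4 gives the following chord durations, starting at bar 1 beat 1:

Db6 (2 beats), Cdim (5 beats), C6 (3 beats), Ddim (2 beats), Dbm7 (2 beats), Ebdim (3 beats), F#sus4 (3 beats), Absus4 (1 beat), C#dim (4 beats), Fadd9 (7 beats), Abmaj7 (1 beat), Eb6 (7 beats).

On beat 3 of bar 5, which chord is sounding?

Beat 3 of bar 5 is beat (5−1)×5 + 3 = 23 overall.
Running totals: Db6 ends at 2, Cdim ends at 7, C6 ends at 10, Ddim ends at 12, Dbm7 ends at 14, Ebdim ends at 17, F#sus4 ends at 20, Absus4 ends at 21, C#dim ends at 25.
Beat 23 falls within C#dim.

C#dim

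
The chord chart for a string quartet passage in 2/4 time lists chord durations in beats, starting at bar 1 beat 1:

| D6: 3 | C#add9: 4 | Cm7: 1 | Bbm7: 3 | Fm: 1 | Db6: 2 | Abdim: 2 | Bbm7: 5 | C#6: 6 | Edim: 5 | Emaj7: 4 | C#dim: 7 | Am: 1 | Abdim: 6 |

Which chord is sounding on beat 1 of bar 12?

C#6

Beat 1 of bar 12 is beat (12−1)×2 + 1 = 23 overall.
Running totals: D6 ends at 3, C#add9 ends at 7, Cm7 ends at 8, Bbm7 ends at 11, Fm ends at 12, Db6 ends at 14, Abdim ends at 16, Bbm7 ends at 21, C#6 ends at 27.
Beat 23 falls within C#6.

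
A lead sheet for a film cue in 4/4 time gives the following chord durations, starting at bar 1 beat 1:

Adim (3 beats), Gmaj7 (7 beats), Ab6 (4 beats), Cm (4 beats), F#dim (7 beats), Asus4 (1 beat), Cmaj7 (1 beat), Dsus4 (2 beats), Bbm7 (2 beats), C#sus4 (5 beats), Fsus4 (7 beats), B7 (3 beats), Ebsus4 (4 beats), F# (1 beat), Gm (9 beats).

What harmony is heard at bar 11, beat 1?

Beat 1 of bar 11 is beat (11−1)×4 + 1 = 41 overall.
Running totals: Adim ends at 3, Gmaj7 ends at 10, Ab6 ends at 14, Cm ends at 18, F#dim ends at 25, Asus4 ends at 26, Cmaj7 ends at 27, Dsus4 ends at 29, Bbm7 ends at 31, C#sus4 ends at 36, Fsus4 ends at 43.
Beat 41 falls within Fsus4.

Fsus4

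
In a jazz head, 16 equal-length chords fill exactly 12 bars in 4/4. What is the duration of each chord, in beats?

12 bars × 4 beats/bar = 48 beats total.
48 beats ÷ 16 chords = 3 beats per chord.
(That is a dotted half note.)

3 beats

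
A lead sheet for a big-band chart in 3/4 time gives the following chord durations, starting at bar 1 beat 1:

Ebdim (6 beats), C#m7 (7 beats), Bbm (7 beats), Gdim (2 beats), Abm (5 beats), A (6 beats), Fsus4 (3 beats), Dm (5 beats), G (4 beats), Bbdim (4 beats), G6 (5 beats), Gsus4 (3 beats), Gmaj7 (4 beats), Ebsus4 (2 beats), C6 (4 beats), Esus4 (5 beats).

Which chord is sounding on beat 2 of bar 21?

Ebsus4

Beat 2 of bar 21 is beat (21−1)×3 + 2 = 62 overall.
Running totals: Ebdim ends at 6, C#m7 ends at 13, Bbm ends at 20, Gdim ends at 22, Abm ends at 27, A ends at 33, Fsus4 ends at 36, Dm ends at 41, G ends at 45, Bbdim ends at 49, G6 ends at 54, Gsus4 ends at 57, Gmaj7 ends at 61, Ebsus4 ends at 63.
Beat 62 falls within Ebsus4.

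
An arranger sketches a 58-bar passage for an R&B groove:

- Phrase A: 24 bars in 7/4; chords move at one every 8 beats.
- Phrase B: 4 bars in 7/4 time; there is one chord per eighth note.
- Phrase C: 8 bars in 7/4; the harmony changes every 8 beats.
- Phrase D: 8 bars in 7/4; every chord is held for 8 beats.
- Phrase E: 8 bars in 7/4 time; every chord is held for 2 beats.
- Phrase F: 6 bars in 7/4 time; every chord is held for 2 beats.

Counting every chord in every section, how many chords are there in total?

140 chords

A: 24·7 = 168 beats, 168/8 = 21 chords.
B: 4·7 = 28 beats, 28/0.5 = 56 chords.
C: 8·7 = 56 beats, 56/8 = 7 chords.
D: 8·7 = 56 beats, 56/8 = 7 chords.
E: 8·7 = 56 beats, 56/2 = 28 chords.
F: 6·7 = 42 beats, 42/2 = 21 chords.
Total: 21 + 56 + 7 + 7 + 28 + 21 = 140.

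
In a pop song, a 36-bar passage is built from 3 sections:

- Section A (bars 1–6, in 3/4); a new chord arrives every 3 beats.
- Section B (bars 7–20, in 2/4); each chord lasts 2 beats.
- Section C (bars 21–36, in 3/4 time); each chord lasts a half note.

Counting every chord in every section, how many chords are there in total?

44 chords

A: 6·3 = 18 beats, 18/3 = 6 chords.
B: 14·2 = 28 beats, 28/2 = 14 chords.
C: 16·3 = 48 beats, 48/2 = 24 chords.
Total: 6 + 14 + 24 = 44.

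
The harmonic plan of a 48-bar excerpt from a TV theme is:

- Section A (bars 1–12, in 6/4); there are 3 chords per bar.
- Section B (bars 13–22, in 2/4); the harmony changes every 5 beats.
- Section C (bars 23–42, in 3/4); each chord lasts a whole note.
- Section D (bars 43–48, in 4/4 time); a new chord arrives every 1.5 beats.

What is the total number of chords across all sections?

71 chords

A: 12·6 = 72 beats, 72/2 = 36 chords.
B: 10·2 = 20 beats, 20/5 = 4 chords.
C: 20·3 = 60 beats, 60/4 = 15 chords.
D: 6·4 = 24 beats, 24/1.5 = 16 chords.
Total: 36 + 4 + 15 + 16 = 71.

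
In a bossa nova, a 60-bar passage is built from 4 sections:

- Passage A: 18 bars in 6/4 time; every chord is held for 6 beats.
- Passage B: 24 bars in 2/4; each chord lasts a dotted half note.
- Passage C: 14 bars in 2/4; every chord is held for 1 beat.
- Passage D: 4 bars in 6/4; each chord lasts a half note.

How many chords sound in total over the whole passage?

74 chords

A: 18 bars × 6 beats = 108 beats; 6 beats/chord → 18 chords.
B: 24 bars × 2 beats = 48 beats; 3 beats/chord → 16 chords.
C: 14 bars × 2 beats = 28 beats; 1 beat/chord → 28 chords.
D: 4 bars × 6 beats = 24 beats; 2 beats/chord → 12 chords.
Total: 18 + 16 + 28 + 12 = 74.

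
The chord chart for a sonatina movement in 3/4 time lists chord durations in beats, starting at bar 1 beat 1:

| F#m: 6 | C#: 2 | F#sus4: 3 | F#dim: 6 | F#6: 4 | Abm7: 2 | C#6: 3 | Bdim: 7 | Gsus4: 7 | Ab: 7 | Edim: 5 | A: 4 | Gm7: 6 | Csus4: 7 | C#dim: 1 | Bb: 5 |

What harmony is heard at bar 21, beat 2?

Gm7

Beat 2 of bar 21 is beat (21−1)×3 + 2 = 62 overall.
Running totals: F#m ends at 6, C# ends at 8, F#sus4 ends at 11, F#dim ends at 17, F#6 ends at 21, Abm7 ends at 23, C#6 ends at 26, Bdim ends at 33, Gsus4 ends at 40, Ab ends at 47, Edim ends at 52, A ends at 56, Gm7 ends at 62.
Beat 62 falls within Gm7.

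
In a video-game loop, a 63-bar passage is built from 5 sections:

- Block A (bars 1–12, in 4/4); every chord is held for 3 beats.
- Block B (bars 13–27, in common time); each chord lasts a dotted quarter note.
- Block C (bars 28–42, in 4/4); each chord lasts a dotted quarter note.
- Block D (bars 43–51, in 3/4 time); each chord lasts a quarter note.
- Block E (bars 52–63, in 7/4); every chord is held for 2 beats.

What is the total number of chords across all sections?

A: 12·4 = 48 beats, 48/3 = 16 chords.
B: 15·4 = 60 beats, 60/1.5 = 40 chords.
C: 15·4 = 60 beats, 60/1.5 = 40 chords.
D: 9·3 = 27 beats, 27/1 = 27 chords.
E: 12·7 = 84 beats, 84/2 = 42 chords.
Total: 16 + 40 + 40 + 27 + 42 = 165.

165 chords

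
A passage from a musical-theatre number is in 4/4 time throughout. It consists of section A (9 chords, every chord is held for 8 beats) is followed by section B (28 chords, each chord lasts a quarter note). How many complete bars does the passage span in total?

A: 9 × 8 = 72 beats = 18 bars.
B: 28 × 1 = 28 beats = 7 bars.
Total: 18 + 7 = 25 bars.

25 bars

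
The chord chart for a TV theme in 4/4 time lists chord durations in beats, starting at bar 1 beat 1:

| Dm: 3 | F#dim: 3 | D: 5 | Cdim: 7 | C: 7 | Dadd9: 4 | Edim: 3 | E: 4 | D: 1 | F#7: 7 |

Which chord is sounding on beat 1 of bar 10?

Beat 1 of bar 10 is beat (10−1)×4 + 1 = 37 overall.
Running totals: Dm ends at 3, F#dim ends at 6, D ends at 11, Cdim ends at 18, C ends at 25, Dadd9 ends at 29, Edim ends at 32, E ends at 36, D ends at 37.
Beat 37 falls within D.

D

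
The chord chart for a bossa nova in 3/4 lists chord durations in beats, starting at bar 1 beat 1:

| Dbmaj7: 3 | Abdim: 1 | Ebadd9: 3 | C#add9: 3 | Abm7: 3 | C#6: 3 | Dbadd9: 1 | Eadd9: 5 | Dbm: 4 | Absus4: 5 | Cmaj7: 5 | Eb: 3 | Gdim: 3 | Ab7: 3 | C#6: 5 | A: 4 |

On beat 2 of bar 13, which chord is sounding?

Beat 2 of bar 13 is beat (13−1)×3 + 2 = 38 overall.
Running totals: Dbmaj7 ends at 3, Abdim ends at 4, Ebadd9 ends at 7, C#add9 ends at 10, Abm7 ends at 13, C#6 ends at 16, Dbadd9 ends at 17, Eadd9 ends at 22, Dbm ends at 26, Absus4 ends at 31, Cmaj7 ends at 36, Eb ends at 39.
Beat 38 falls within Eb.

Eb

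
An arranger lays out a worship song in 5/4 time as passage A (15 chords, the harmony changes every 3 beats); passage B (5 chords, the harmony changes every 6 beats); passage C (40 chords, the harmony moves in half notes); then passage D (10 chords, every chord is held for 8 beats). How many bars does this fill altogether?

47 bars

A: 15 × 3 = 45 beats = 9 bars.
B: 5 × 6 = 30 beats = 6 bars.
C: 40 × 2 = 80 beats = 16 bars.
D: 10 × 8 = 80 beats = 16 bars.
Total: 9 + 6 + 16 + 16 = 47 bars.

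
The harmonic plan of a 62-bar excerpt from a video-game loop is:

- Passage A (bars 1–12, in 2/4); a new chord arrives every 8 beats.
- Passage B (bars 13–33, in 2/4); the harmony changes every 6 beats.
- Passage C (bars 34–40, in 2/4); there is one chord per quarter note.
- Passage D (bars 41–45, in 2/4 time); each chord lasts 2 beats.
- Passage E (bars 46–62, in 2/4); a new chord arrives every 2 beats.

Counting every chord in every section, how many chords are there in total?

A: 12·2 = 24 beats, 24/8 = 3 chords.
B: 21·2 = 42 beats, 42/6 = 7 chords.
C: 7·2 = 14 beats, 14/1 = 14 chords.
D: 5·2 = 10 beats, 10/2 = 5 chords.
E: 17·2 = 34 beats, 34/2 = 17 chords.
Total: 3 + 7 + 14 + 5 + 17 = 46.

46 chords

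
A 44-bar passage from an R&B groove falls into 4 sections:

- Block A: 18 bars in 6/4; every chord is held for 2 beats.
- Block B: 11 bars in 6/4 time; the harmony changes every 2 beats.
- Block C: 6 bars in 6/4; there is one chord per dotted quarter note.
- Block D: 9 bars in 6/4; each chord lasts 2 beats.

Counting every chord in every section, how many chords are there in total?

A: 18 bars × 6 beats = 108 beats; 2 beats/chord → 54 chords.
B: 11 bars × 6 beats = 66 beats; 2 beats/chord → 33 chords.
C: 6 bars × 6 beats = 36 beats; 1.5 beats/chord → 24 chords.
D: 9 bars × 6 beats = 54 beats; 2 beats/chord → 27 chords.
Total: 54 + 33 + 24 + 27 = 138.

138 chords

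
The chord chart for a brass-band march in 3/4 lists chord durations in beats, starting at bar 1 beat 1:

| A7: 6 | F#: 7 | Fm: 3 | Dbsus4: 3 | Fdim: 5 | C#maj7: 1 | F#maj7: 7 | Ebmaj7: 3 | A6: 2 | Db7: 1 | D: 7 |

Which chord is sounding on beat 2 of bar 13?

Beat 2 of bar 13 is beat (13−1)×3 + 2 = 38 overall.
Running totals: A7 ends at 6, F# ends at 13, Fm ends at 16, Dbsus4 ends at 19, Fdim ends at 24, C#maj7 ends at 25, F#maj7 ends at 32, Ebmaj7 ends at 35, A6 ends at 37, Db7 ends at 38.
Beat 38 falls within Db7.

Db7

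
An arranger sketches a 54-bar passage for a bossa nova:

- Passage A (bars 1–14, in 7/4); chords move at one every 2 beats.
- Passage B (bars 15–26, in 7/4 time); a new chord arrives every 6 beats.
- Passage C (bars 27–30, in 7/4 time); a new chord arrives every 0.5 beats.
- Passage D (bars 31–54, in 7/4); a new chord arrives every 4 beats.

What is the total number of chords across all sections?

161 chords

A has 98 beats and chords last 2 each, so 49 chords.
B has 84 beats and chords last 6 each, so 14 chords.
C has 28 beats and chords last 0.5 each, so 56 chords.
D has 168 beats and chords last 4 each, so 42 chords.
Total: 49 + 14 + 56 + 42 = 161.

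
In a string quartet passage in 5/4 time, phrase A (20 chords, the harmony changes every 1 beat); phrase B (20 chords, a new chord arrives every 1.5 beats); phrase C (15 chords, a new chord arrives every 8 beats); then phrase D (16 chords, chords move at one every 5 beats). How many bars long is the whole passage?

50 bars

A: 20 × 1 = 20 beats = 4 bars.
B: 20 × 1.5 = 30 beats = 6 bars.
C: 15 × 8 = 120 beats = 24 bars.
D: 16 × 5 = 80 beats = 16 bars.
Total: 4 + 6 + 24 + 16 = 50 bars.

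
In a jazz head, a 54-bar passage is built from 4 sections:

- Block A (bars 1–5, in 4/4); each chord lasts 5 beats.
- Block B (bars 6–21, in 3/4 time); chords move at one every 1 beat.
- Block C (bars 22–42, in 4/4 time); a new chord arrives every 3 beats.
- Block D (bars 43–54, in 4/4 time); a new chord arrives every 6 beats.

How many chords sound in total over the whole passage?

88 chords

A: 5·4 = 20 beats, 20/5 = 4 chords.
B: 16·3 = 48 beats, 48/1 = 48 chords.
C: 21·4 = 84 beats, 84/3 = 28 chords.
D: 12·4 = 48 beats, 48/6 = 8 chords.
Total: 4 + 48 + 28 + 8 = 88.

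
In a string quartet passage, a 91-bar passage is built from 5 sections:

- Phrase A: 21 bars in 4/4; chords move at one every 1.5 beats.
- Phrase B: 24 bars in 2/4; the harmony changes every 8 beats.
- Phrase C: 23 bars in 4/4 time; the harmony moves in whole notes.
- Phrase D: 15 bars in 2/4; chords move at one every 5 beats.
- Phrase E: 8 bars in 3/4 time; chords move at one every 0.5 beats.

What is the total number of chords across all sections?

A has 84 beats and chords last 1.5 each, so 56 chords.
B has 48 beats and chords last 8 each, so 6 chords.
C has 92 beats and chords last 4 each, so 23 chords.
D has 30 beats and chords last 5 each, so 6 chords.
E has 24 beats and chords last 0.5 each, so 48 chords.
Total: 56 + 6 + 23 + 6 + 48 = 139.

139 chords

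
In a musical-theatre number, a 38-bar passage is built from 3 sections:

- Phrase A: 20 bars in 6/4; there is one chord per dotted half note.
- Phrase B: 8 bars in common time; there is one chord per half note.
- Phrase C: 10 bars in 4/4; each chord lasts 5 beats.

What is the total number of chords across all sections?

64 chords

A: 20·6 = 120 beats, 120/3 = 40 chords.
B: 8·4 = 32 beats, 32/2 = 16 chords.
C: 10·4 = 40 beats, 40/5 = 8 chords.
Total: 40 + 16 + 8 = 64.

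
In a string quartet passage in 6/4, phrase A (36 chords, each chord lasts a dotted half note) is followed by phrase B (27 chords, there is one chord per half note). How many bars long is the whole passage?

A: 36 × 3 = 108 beats = 18 bars.
B: 27 × 2 = 54 beats = 9 bars.
Total: 18 + 9 = 27 bars.

27 bars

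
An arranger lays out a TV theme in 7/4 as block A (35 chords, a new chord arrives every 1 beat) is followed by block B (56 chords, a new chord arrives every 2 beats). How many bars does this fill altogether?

A: 35 × 1 = 35 beats = 5 bars.
B: 56 × 2 = 112 beats = 16 bars.
Total: 5 + 16 = 21 bars.

21 bars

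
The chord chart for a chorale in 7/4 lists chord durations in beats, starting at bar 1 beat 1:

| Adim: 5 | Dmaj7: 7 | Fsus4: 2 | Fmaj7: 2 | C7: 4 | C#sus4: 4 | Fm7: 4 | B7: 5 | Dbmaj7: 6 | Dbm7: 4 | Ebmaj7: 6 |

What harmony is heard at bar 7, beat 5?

Beat 5 of bar 7 is beat (7−1)×7 + 5 = 47 overall.
Running totals: Adim ends at 5, Dmaj7 ends at 12, Fsus4 ends at 14, Fmaj7 ends at 16, C7 ends at 20, C#sus4 ends at 24, Fm7 ends at 28, B7 ends at 33, Dbmaj7 ends at 39, Dbm7 ends at 43, Ebmaj7 ends at 49.
Beat 47 falls within Ebmaj7.

Ebmaj7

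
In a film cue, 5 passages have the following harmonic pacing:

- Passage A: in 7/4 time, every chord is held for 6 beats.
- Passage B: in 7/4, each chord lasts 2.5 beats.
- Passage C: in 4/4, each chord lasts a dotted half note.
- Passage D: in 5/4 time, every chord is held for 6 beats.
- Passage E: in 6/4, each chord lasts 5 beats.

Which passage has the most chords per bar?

Passage B

A: each chord is 6 beats in 7/4, so 7/6 per bar.
B: each chord is 2.5 beats in 7/4, so 2.8 per bar.
C: each chord is 3 beats in 4/4, so 4/3 per bar.
D: each chord is 6 beats in 5/4, so 5/6 per bar.
E: each chord is 5 beats in 6/4, so 1.2 per bar.
Fastest is B at 2.8 chords/bar.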